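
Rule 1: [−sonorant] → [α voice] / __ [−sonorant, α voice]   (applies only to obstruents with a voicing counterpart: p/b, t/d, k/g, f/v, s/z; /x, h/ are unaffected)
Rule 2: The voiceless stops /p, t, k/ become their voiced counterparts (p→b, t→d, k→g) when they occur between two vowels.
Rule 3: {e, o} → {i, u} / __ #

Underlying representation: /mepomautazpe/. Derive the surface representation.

mebomaudaspi

Rule 1 (regressive voicing assimilation): /z/ precedes the voiceless obstruent /p/, so it devoices to [s] by assimilation. /mepomautazpe/ → mepomautaspe.
Rule 2 (intervocalic voicing): /p/ is a voiceless stop between vowels /e/ and /o/, so it voices to [b]. /t/ is a voiceless stop between vowels /u/ and /a/, so it voices to [d]. /mepomautaspe/ → mebomaudaspe.
Rule 3 (final vowel raising): /e/ is a mid vowel in word-final position, so it raises to [i]. /mebomaudaspe/ → mebomaudaspi.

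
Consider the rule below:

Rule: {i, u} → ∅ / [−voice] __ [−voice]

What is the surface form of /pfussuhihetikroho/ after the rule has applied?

pfsshhetkroho

/u/ is a high vowel flanked by voiceless consonants /f/ and /s/, so it deletes.
/u/ is a high vowel flanked by voiceless consonants /s/ and /h/, so it deletes.
/i/ is a high vowel flanked by voiceless consonants /h/ and /h/, so it deletes.
/i/ is a high vowel flanked by voiceless consonants /t/ and /k/, so it deletes.
Surface form: [pfsshhetkroho].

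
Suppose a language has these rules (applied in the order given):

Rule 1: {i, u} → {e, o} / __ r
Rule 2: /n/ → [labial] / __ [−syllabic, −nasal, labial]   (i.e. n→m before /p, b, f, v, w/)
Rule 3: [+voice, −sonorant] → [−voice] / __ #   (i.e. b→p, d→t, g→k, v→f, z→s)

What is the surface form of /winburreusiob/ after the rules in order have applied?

wimborreusiop

Rule 1 (pre-rhotic lowering): /u/ is a high vowel immediately before /r/, so it lowers to [o]. /winburreusiob/ → winborreusiob.
Rule 2 (nasal place assimilation): /n/ precedes the labial consonant /b/, so it assimilates in place to [m]. /winborreusiob/ → wimborreusiob.
Rule 3 (final devoicing): /b/ is a voiced obstruent in word-final position, so it devoices to [p]. /wimborreusiob/ → wimborreusiop.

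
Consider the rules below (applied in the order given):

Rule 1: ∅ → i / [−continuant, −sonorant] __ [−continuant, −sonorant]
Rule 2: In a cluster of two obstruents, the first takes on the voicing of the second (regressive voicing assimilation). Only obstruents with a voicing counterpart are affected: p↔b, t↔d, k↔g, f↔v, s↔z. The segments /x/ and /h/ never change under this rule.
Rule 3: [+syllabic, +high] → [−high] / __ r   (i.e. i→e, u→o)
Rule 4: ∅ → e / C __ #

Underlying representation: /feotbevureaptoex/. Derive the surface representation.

Rule 1 (stop-cluster i-epenthesis): /t/ and /b/ form a stop–stop cluster, so [i] is inserted between them. /p/ and /t/ form a stop–stop cluster, so [i] is inserted between them. /feotbevureaptoex/ → feotibevureapitoex.
Rule 2 (regressive voicing assimilation): no segment meets the environment; /feotibevureapitoex/ is unchanged.
Rule 3 (pre-rhotic lowering): /u/ is a high vowel immediately before /r/, so it lowers to [o]. /feotibevureapitoex/ → feotibevoreapitoex.
Rule 4 (final e-epenthesis): the form ends in the consonant /x/, so [e] is inserted word-finally. /feotibevoreapitoex/ → feotibevoreapitoexe.

feotibevoreapitoexe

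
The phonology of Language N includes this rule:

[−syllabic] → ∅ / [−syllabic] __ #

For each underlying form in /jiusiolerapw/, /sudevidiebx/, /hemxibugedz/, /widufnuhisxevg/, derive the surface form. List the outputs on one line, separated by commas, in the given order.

/jiusiolerapw/: /w/ is the second consonant of a word-final cluster /pw/, so it deletes. → [jiusiolerap].
/sudevidiebx/: /x/ is the second consonant of a word-final cluster /bx/, so it deletes. → [sudevidieb].
/hemxibugedz/: /z/ is the second consonant of a word-final cluster /dz/, so it deletes. → [hemxibuged].
/widufnuhisxevg/: /g/ is the second consonant of a word-final cluster /vg/, so it deletes. → [widufnuhisxev].

jiusiolerap, sudevidieb, hemxibuged, widufnuhisxev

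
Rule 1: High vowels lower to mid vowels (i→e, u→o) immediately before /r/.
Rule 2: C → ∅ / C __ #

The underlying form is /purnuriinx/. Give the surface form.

pornoriin

Rule 1 (pre-rhotic lowering): /u/ is a high vowel immediately before /r/, so it lowers to [o]. /u/ is a high vowel immediately before /r/, so it lowers to [o]. /purnuriinx/ → pornoriinx.
Rule 2 (final cluster simplification): /x/ is the second consonant of a word-final cluster /nx/, so it deletes. /pornoriinx/ → pornoriin.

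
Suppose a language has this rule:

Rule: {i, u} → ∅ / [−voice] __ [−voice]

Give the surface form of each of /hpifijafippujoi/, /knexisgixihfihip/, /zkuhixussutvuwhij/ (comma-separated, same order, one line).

hpfijafppujoi, knexsgixhfhp, zkhxsstvuwhij

/hpifijafippujoi/: /i/ is a high vowel flanked by voiceless consonants /p/ and /f/, so it deletes. /i/ is a high vowel flanked by voiceless consonants /f/ and /p/, so it deletes. → [hpfijafppujoi].
/knexisgixihfihip/: /i/ is a high vowel flanked by voiceless consonants /x/ and /s/, so it deletes. /i/ is a high vowel flanked by voiceless consonants /x/ and /h/, so it deletes. /i/ is a high vowel flanked by voiceless consonants /f/ and /h/, so it deletes. /i/ is a high vowel flanked by voiceless consonants /h/ and /p/, so it deletes. → [knexsgixhfhp].
/zkuhixussutvuwhij/: /u/ is a high vowel flanked by voiceless consonants /k/ and /h/, so it deletes. /i/ is a high vowel flanked by voiceless consonants /h/ and /x/, so it deletes. /u/ is a high vowel flanked by voiceless consonants /x/ and /s/, so it deletes. /u/ is a high vowel flanked by voiceless consonants /s/ and /t/, so it deletes. → [zkhxsstvuwhij].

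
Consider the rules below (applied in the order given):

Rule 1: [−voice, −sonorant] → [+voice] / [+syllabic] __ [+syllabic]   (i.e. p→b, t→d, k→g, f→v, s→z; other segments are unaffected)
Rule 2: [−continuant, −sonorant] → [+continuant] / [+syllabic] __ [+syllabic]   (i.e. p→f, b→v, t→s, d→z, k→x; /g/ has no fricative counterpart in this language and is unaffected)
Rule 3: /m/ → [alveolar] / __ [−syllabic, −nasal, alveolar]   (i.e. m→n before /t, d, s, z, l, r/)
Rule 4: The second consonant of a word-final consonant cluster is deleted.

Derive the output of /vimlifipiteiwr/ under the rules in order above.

vinlivivizeiw

Rule 1 (intervocalic voicing): /f/ is a voiceless obstruent between vowels /i/ and /i/, so it voices to [v]. /p/ is a voiceless obstruent between vowels /i/ and /i/, so it voices to [b]. /t/ is a voiceless obstruent between vowels /i/ and /e/, so it voices to [d]. /vimlifipiteiwr/ → vimlivibideiwr.
Rule 2 (intervocalic spirantization): /b/ is a stop between vowels /i/ and /i/, so it spirantizes to the fricative [v]. /d/ is a stop between vowels /i/ and /e/, so it spirantizes to the fricative [z]. /vimlivibideiwr/ → vimlivivizeiwr.
Rule 3 (nasal place assimilation): /m/ precedes the alveolar consonant /l/, so it assimilates in place to [n]. /vimlivivizeiwr/ → vinlivivizeiwr.
Rule 4 (final cluster simplification): /r/ is the second consonant of a word-final cluster /wr/, so it deletes. /vinlivivizeiwr/ → vinlivivizeiw.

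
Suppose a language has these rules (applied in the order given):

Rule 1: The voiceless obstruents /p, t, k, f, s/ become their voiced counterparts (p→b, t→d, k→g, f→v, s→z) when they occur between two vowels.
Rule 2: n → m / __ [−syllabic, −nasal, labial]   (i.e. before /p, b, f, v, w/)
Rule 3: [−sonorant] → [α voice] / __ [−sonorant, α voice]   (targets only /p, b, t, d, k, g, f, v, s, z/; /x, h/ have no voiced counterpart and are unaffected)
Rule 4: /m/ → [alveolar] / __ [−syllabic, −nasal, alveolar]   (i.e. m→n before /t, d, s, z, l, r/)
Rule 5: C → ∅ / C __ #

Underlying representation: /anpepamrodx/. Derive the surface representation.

Rule 1 (intervocalic voicing): /p/ is a voiceless obstruent between vowels /e/ and /a/, so it voices to [b]. /anpepamrodx/ → anpebamrodx.
Rule 2 (nasal place assimilation): /n/ precedes the labial consonant /p/, so it assimilates in place to [m]. /anpebamrodx/ → ampebamrodx.
Rule 3 (regressive voicing assimilation): /d/ precedes the voiceless obstruent /x/, so it devoices to [t] by assimilation. /ampebamrodx/ → ampebamrotx.
Rule 4 (nasal place assimilation): /m/ precedes the alveolar consonant /r/, so it assimilates in place to [n]. /ampebamrotx/ → ampebanrotx.
Rule 5 (final cluster simplification): /x/ is the second consonant of a word-final cluster /tx/, so it deletes. /ampebanrotx/ → ampebanrot.

ampebanrot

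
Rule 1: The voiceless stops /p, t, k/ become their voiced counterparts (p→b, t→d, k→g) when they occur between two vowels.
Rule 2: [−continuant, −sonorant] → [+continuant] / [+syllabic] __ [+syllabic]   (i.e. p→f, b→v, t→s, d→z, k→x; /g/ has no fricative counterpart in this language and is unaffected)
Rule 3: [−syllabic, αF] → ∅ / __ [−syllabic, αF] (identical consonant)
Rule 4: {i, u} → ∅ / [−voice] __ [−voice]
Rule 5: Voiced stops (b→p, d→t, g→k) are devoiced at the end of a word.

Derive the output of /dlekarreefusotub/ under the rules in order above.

dlegareefsozup

Rule 1 (intervocalic voicing): /k/ is a voiceless stop between vowels /e/ and /a/, so it voices to [g]. /t/ is a voiceless stop between vowels /o/ and /u/, so it voices to [d]. /dlekarreefusotub/ → dlegarreefusodub.
Rule 2 (intervocalic spirantization): /d/ is a stop between vowels /o/ and /u/, so it spirantizes to the fricative [z]. /dlegarreefusodub/ → dlegarreefusozub.
Rule 3 (degemination): /rr/ is a geminate; the first /r/ deletes. /dlegarreefusozub/ → dlegareefusozub.
Rule 4 (high vowel syncope): /u/ is a high vowel flanked by voiceless consonants /f/ and /s/, so it deletes. /dlegareefusozub/ → dlegareefsozub.
Rule 5 (final devoicing): /b/ is a voiced stop in word-final position, so it devoices to [p]. /dlegareefsozub/ → dlegareefsozup.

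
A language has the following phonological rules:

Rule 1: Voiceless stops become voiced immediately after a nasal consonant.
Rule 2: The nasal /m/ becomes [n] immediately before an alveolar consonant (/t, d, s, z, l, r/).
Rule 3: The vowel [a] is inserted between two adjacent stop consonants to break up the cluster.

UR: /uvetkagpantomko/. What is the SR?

Rule 1 (post-nasal voicing): /t/ is a voiceless stop immediately after the nasal /n/, so it voices to [d]. /k/ is a voiceless stop immediately after the nasal /m/, so it voices to [g]. /uvetkagpantomko/ → uvetkagpandomgo.
Rule 2 (nasal place assimilation): no segment meets the environment; /uvetkagpandomgo/ is unchanged.
Rule 3 (stop-cluster a-epenthesis): /t/ and /k/ form a stop–stop cluster, so [a] is inserted between them. /g/ and /p/ form a stop–stop cluster, so [a] is inserted between them. /uvetkagpandomgo/ → uvetakagapandomgo.

uvetakagapandomgo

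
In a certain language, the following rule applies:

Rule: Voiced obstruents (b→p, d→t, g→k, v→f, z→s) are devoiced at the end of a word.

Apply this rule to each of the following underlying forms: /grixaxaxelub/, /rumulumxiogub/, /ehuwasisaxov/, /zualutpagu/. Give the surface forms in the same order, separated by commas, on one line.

/grixaxaxelub/: /b/ is a voiced obstruent in word-final position, so it devoices to [p]. → [grixaxaxelup].
/rumulumxiogub/: /b/ is a voiced obstruent in word-final position, so it devoices to [p]. → [rumulumxiogup].
/ehuwasisaxov/: /v/ is a voiced obstruent in word-final position, so it devoices to [f]. → [ehuwasisaxof].
/zualutpagu/: the rule's environment is not met; surfaces unchanged as [zualutpagu].

grixaxaxelup, rumulumxiogup, ehuwasisaxof, zualutpagu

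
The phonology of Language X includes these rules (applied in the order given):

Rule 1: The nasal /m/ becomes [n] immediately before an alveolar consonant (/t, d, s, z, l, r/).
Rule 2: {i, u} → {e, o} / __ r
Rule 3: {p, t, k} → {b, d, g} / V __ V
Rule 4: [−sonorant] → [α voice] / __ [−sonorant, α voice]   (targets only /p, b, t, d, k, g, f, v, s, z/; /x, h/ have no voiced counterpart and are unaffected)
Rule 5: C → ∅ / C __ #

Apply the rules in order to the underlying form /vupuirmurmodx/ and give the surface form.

Rule 1 (nasal place assimilation): no segment meets the environment; /vupuirmurmodx/ is unchanged.
Rule 2 (pre-rhotic lowering): /i/ is a high vowel immediately before /r/, so it lowers to [e]. /u/ is a high vowel immediately before /r/, so it lowers to [o]. /vupuirmurmodx/ → vupuermormodx.
Rule 3 (intervocalic voicing): /p/ is a voiceless stop between vowels /u/ and /u/, so it voices to [b]. /vupuermormodx/ → vubuermormodx.
Rule 4 (regressive voicing assimilation): /d/ precedes the voiceless obstruent /x/, so it devoices to [t] by assimilation. /vubuermormodx/ → vubuermormotx.
Rule 5 (final cluster simplification): /x/ is the second consonant of a word-final cluster /tx/, so it deletes. /vubuermormotx/ → vubuermormot.

vubuermormot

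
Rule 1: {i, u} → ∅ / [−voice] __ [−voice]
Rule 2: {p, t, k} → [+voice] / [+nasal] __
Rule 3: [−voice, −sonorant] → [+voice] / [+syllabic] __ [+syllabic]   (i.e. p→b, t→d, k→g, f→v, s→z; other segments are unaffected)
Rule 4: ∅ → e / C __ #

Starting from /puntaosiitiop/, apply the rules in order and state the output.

Rule 1 (high vowel syncope): no segment meets the environment; /puntaosiitiop/ is unchanged.
Rule 2 (post-nasal voicing): /t/ is a voiceless stop immediately after the nasal /n/, so it voices to [d]. /puntaosiitiop/ → pundaosiitiop.
Rule 3 (intervocalic voicing): /s/ is a voiceless obstruent between vowels /o/ and /i/, so it voices to [z]. /t/ is a voiceless obstruent between vowels /i/ and /i/, so it voices to [d]. /pundaosiitiop/ → pundaoziidiop.
Rule 4 (final e-epenthesis): the form ends in the consonant /p/, so [e] is inserted word-finally. /pundaoziidiop/ → pundaoziidiope.

pundaoziidiope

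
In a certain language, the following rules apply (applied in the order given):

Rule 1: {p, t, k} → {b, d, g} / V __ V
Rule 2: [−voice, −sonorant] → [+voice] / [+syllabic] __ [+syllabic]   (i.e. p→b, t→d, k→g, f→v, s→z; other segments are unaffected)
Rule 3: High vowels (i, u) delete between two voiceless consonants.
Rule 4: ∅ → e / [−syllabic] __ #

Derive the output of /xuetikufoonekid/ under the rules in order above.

Rule 1 (intervocalic voicing): /t/ is a voiceless stop between vowels /e/ and /i/, so it voices to [d]. /k/ is a voiceless stop between vowels /i/ and /u/, so it voices to [g]. /k/ is a voiceless stop between vowels /e/ and /i/, so it voices to [g]. /xuetikufoonekid/ → xuedigufoonegid.
Rule 2 (intervocalic voicing): /f/ is a voiceless obstruent between vowels /u/ and /o/, so it voices to [v]. /xuedigufoonegid/ → xuediguvoonegid.
Rule 3 (high vowel syncope): no segment meets the environment; /xuediguvoonegid/ is unchanged.
Rule 4 (final e-epenthesis): the form ends in the consonant /d/, so [e] is inserted word-finally. /xuediguvoonegid/ → xuediguvoonegide.

xuediguvoonegide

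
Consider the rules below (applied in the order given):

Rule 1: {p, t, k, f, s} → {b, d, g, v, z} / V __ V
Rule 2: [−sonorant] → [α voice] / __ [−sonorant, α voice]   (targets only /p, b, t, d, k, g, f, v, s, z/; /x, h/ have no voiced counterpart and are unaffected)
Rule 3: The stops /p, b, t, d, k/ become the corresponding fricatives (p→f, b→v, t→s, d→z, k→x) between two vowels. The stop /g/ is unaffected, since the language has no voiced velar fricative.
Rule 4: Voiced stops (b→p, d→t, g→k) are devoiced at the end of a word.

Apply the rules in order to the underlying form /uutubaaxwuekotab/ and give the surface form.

Rule 1 (intervocalic voicing): /t/ is a voiceless obstruent between vowels /u/ and /u/, so it voices to [d]. /k/ is a voiceless obstruent between vowels /e/ and /o/, so it voices to [g]. /t/ is a voiceless obstruent between vowels /o/ and /a/, so it voices to [d]. /uutubaaxwuekotab/ → uudubaaxwuegodab.
Rule 2 (regressive voicing assimilation): no segment meets the environment; /uudubaaxwuegodab/ is unchanged.
Rule 3 (intervocalic spirantization): /d/ is a stop between vowels /u/ and /u/, so it spirantizes to the fricative [z]. /b/ is a stop between vowels /u/ and /a/, so it spirantizes to the fricative [v]. /d/ is a stop between vowels /o/ and /a/, so it spirantizes to the fricative [z]. /uudubaaxwuegodab/ → uuzuvaaxwuegozab.
Rule 4 (final devoicing): /b/ is a voiced stop in word-final position, so it devoices to [p]. /uuzuvaaxwuegozab/ → uuzuvaaxwuegozap.

uuzuvaaxwuegozap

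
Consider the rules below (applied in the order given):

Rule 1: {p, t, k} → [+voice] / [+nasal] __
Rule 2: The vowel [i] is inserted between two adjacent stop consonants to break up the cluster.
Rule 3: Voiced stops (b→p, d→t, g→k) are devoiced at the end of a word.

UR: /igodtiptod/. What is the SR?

Rule 1 (post-nasal voicing): no segment meets the environment; /igodtiptod/ is unchanged.
Rule 2 (stop-cluster i-epenthesis): /d/ and /t/ form a stop–stop cluster, so [i] is inserted between them. /p/ and /t/ form a stop–stop cluster, so [i] is inserted between them. /igodtiptod/ → igoditipitod.
Rule 3 (final devoicing): /d/ is a voiced stop in word-final position, so it devoices to [t]. /igoditipitod/ → igoditipitot.

igoditipitot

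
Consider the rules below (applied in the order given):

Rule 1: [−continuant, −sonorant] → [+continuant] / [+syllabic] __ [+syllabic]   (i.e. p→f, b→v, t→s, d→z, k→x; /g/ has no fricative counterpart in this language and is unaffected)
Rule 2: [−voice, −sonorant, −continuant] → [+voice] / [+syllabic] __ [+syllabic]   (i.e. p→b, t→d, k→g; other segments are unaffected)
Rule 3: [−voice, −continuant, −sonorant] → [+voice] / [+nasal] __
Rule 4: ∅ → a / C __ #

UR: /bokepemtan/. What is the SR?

Rule 1 (intervocalic spirantization): /k/ is a stop between vowels /o/ and /e/, so it spirantizes to the fricative [x]. /p/ is a stop between vowels /e/ and /e/, so it spirantizes to the fricative [f]. /bokepemtan/ → boxefemtan.
Rule 2 (intervocalic voicing): no segment meets the environment; /boxefemtan/ is unchanged.
Rule 3 (post-nasal voicing): /t/ is a voiceless stop immediately after the nasal /m/, so it voices to [d]. /boxefemtan/ → boxefemdan.
Rule 4 (final a-epenthesis): the form ends in the consonant /n/, so [a] is inserted word-finally. /boxefemdan/ → boxefemdana.

boxefemdana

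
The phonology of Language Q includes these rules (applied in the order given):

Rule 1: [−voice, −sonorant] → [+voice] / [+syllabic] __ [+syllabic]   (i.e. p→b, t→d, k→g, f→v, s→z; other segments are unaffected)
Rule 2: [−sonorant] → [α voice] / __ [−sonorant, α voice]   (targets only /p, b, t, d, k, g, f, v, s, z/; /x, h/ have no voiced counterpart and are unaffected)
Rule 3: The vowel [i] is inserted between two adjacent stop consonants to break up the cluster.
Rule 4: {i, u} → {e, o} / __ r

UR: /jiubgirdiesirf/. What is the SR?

Rule 1 (intervocalic voicing): /s/ is a voiceless obstruent between vowels /e/ and /i/, so it voices to [z]. /jiubgirdiesirf/ → jiubgirdiezirf.
Rule 2 (regressive voicing assimilation): no segment meets the environment; /jiubgirdiezirf/ is unchanged.
Rule 3 (stop-cluster i-epenthesis): /b/ and /g/ form a stop–stop cluster, so [i] is inserted between them. /jiubgirdiezirf/ → jiubigirdiezirf.
Rule 4 (pre-rhotic lowering): /i/ is a high vowel immediately before /r/, so it lowers to [e]. /i/ is a high vowel immediately before /r/, so it lowers to [e]. /jiubigirdiezirf/ → jiubigerdiezerf.

jiubigerdiezerf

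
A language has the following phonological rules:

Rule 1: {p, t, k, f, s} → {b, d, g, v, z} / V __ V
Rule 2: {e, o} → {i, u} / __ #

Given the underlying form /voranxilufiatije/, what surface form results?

voranxiluviadiji

Rule 1 (intervocalic voicing): /f/ is a voiceless obstruent between vowels /u/ and /i/, so it voices to [v]. /t/ is a voiceless obstruent between vowels /a/ and /i/, so it voices to [d]. /voranxilufiatije/ → voranxiluviadije.
Rule 2 (final vowel raising): /e/ is a mid vowel in word-final position, so it raises to [i]. /voranxiluviadije/ → voranxiluviadiji.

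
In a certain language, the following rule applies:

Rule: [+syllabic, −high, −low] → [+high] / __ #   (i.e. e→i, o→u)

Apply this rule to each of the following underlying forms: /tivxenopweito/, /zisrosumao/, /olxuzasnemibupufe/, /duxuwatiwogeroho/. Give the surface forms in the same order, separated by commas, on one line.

tivxenopweitu, zisrosumau, olxuzasnemibupufi, duxuwatiwogerohu

/tivxenopweito/: /o/ is a mid vowel in word-final position, so it raises to [u]. → [tivxenopweitu].
/zisrosumao/: /o/ is a mid vowel in word-final position, so it raises to [u]. → [zisrosumau].
/olxuzasnemibupufe/: /e/ is a mid vowel in word-final position, so it raises to [i]. → [olxuzasnemibupufi].
/duxuwatiwogeroho/: /o/ is a mid vowel in word-final position, so it raises to [u]. → [duxuwatiwogerohu].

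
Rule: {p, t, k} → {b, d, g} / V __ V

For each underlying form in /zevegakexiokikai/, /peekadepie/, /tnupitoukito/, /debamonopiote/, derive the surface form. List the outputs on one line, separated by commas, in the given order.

zevegagexiogigai, peegadebie, tnubidougido, debamonobiode

/zevegakexiokikai/: /k/ is a voiceless stop between vowels /a/ and /e/, so it voices to [g]. /k/ is a voiceless stop between vowels /o/ and /i/, so it voices to [g]. /k/ is a voiceless stop between vowels /i/ and /a/, so it voices to [g]. → [zevegagexiogigai].
/peekadepie/: /k/ is a voiceless stop between vowels /e/ and /a/, so it voices to [g]. /p/ is a voiceless stop between vowels /e/ and /i/, so it voices to [b]. → [peegadebie].
/tnupitoukito/: /p/ is a voiceless stop between vowels /u/ and /i/, so it voices to [b]. /t/ is a voiceless stop between vowels /i/ and /o/, so it voices to [d]. /k/ is a voiceless stop between vowels /u/ and /i/, so it voices to [g]. /t/ is a voiceless stop between vowels /i/ and /o/, so it voices to [d]. → [tnubidougido].
/debamonopiote/: /p/ is a voiceless stop between vowels /o/ and /i/, so it voices to [b]. /t/ is a voiceless stop between vowels /o/ and /e/, so it voices to [d]. → [debamonobiode].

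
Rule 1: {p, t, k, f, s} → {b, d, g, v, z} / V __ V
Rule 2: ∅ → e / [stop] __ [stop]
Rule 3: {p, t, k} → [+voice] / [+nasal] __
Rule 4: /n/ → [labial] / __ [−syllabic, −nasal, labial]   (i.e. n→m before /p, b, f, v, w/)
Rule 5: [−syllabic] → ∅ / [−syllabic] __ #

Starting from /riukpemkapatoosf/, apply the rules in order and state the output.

riukepemgabadoos

Rule 1 (intervocalic voicing): /p/ is a voiceless obstruent between vowels /a/ and /a/, so it voices to [b]. /t/ is a voiceless obstruent between vowels /a/ and /o/, so it voices to [d]. /riukpemkapatoosf/ → riukpemkabadoosf.
Rule 2 (stop-cluster e-epenthesis): /k/ and /p/ form a stop–stop cluster, so [e] is inserted between them. /riukpemkabadoosf/ → riukepemkabadoosf.
Rule 3 (post-nasal voicing): /k/ is a voiceless stop immediately after the nasal /m/, so it voices to [g]. /riukepemkabadoosf/ → riukepemgabadoosf.
Rule 4 (nasal place assimilation): no segment meets the environment; /riukepemgabadoosf/ is unchanged.
Rule 5 (final cluster simplification): /f/ is the second consonant of a word-final cluster /sf/, so it deletes. /riukepemgabadoosf/ → riukepemgabadoos.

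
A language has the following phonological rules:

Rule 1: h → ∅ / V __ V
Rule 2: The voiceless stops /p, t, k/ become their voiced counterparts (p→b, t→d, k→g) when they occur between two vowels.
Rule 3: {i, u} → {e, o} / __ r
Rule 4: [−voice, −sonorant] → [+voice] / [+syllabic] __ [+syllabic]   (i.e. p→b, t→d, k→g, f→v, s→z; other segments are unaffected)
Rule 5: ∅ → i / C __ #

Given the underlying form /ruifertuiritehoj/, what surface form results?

ruivertuerideoji

Rule 1 (intervocalic h-deletion): /h/ occurs between vowels /e/ and /o/, so it deletes. /ruifertuiritehoj/ → ruifertuiriteoj.
Rule 2 (intervocalic voicing): /t/ is a voiceless stop between vowels /i/ and /e/, so it voices to [d]. /ruifertuiriteoj/ → ruifertuirideoj.
Rule 3 (pre-rhotic lowering): /i/ is a high vowel immediately before /r/, so it lowers to [e]. /ruifertuirideoj/ → ruifertuerideoj.
Rule 4 (intervocalic voicing): /f/ is a voiceless obstruent between vowels /i/ and /e/, so it voices to [v]. /ruifertuerideoj/ → ruivertuerideoj.
Rule 5 (final i-epenthesis): the form ends in the consonant /j/, so [i] is inserted word-finally. /ruivertuerideoj/ → ruivertuerideoji.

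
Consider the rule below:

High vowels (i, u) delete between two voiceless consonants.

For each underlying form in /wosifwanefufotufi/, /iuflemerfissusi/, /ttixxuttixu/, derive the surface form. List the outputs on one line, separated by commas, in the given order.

wosfwaneffotfi, iuflemerfsssi, ttxxttxu

/wosifwanefufotufi/: /i/ is a high vowel flanked by voiceless consonants /s/ and /f/, so it deletes. /u/ is a high vowel flanked by voiceless consonants /f/ and /f/, so it deletes. /u/ is a high vowel flanked by voiceless consonants /t/ and /f/, so it deletes. → [wosfwaneffotfi].
/iuflemerfissusi/: /i/ is a high vowel flanked by voiceless consonants /f/ and /s/, so it deletes. /u/ is a high vowel flanked by voiceless consonants /s/ and /s/, so it deletes. → [iuflemerfsssi].
/ttixxuttixu/: /i/ is a high vowel flanked by voiceless consonants /t/ and /x/, so it deletes. /u/ is a high vowel flanked by voiceless consonants /x/ and /t/, so it deletes. /i/ is a high vowel flanked by voiceless consonants /t/ and /x/, so it deletes. → [ttxxttxu].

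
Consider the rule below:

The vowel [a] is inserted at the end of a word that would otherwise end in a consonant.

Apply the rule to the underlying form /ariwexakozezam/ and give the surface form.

ariwexakozezama

the form ends in the consonant /m/, so [a] is inserted word-finally.
Surface form: [ariwexakozezama].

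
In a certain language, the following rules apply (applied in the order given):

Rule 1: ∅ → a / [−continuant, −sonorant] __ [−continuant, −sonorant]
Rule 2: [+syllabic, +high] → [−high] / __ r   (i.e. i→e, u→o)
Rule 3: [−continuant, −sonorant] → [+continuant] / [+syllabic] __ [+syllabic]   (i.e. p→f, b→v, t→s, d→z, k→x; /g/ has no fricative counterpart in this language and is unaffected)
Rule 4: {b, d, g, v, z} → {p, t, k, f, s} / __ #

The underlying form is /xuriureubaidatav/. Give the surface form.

Rule 1 (stop-cluster a-epenthesis): no segment meets the environment; /xuriureubaidatav/ is unchanged.
Rule 2 (pre-rhotic lowering): /u/ is a high vowel immediately before /r/, so it lowers to [o]. /u/ is a high vowel immediately before /r/, so it lowers to [o]. /xuriureubaidatav/ → xorioreubaidatav.
Rule 3 (intervocalic spirantization): /b/ is a stop between vowels /u/ and /a/, so it spirantizes to the fricative [v]. /d/ is a stop between vowels /i/ and /a/, so it spirantizes to the fricative [z]. /t/ is a stop between vowels /a/ and /a/, so it spirantizes to the fricative [s]. /xorioreubaidatav/ → xorioreuvaizasav.
Rule 4 (final devoicing): /v/ is a voiced obstruent in word-final position, so it devoices to [f]. /xorioreuvaizasav/ → xorioreuvaizasaf.

xorioreuvaizasaf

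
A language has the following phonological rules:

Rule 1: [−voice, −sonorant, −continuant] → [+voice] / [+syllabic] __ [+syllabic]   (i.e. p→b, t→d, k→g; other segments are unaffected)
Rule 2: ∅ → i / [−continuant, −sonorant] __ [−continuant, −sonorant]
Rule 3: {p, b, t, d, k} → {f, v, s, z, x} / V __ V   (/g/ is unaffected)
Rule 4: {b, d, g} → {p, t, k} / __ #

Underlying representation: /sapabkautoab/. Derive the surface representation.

Rule 1 (intervocalic voicing): /p/ is a voiceless stop between vowels /a/ and /a/, so it voices to [b]. /t/ is a voiceless stop between vowels /u/ and /o/, so it voices to [d]. /sapabkautoab/ → sababkaudoab.
Rule 2 (stop-cluster i-epenthesis): /b/ and /k/ form a stop–stop cluster, so [i] is inserted between them. /sababkaudoab/ → sababikaudoab.
Rule 3 (intervocalic spirantization): /b/ is a stop between vowels /a/ and /a/, so it spirantizes to the fricative [v]. /b/ is a stop between vowels /a/ and /i/, so it spirantizes to the fricative [v]. /k/ is a stop between vowels /i/ and /a/, so it spirantizes to the fricative [x]. /d/ is a stop between vowels /u/ and /o/, so it spirantizes to the fricative [z]. /sababikaudoab/ → savavixauzoab.
Rule 4 (final devoicing): /b/ is a voiced stop in word-final position, so it devoices to [p]. /savavixauzoab/ → savavixauzoap.

savavixauzoap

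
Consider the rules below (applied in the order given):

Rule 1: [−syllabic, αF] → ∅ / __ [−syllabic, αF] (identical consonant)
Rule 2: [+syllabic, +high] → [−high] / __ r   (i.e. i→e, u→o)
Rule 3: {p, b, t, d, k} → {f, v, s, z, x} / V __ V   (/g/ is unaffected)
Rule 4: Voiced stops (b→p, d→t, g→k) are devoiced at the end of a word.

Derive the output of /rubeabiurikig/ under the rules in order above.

ruveaviorixik

Rule 1 (degemination): no segment meets the environment; /rubeabiurikig/ is unchanged.
Rule 2 (pre-rhotic lowering): /u/ is a high vowel immediately before /r/, so it lowers to [o]. /rubeabiurikig/ → rubeabiorikig.
Rule 3 (intervocalic spirantization): /b/ is a stop between vowels /u/ and /e/, so it spirantizes to the fricative [v]. /b/ is a stop between vowels /a/ and /i/, so it spirantizes to the fricative [v]. /k/ is a stop between vowels /i/ and /i/, so it spirantizes to the fricative [x]. /rubeabiorikig/ → ruveaviorixig.
Rule 4 (final devoicing): /g/ is a voiced stop in word-final position, so it devoices to [k]. /ruveaviorixig/ → ruveaviorixik.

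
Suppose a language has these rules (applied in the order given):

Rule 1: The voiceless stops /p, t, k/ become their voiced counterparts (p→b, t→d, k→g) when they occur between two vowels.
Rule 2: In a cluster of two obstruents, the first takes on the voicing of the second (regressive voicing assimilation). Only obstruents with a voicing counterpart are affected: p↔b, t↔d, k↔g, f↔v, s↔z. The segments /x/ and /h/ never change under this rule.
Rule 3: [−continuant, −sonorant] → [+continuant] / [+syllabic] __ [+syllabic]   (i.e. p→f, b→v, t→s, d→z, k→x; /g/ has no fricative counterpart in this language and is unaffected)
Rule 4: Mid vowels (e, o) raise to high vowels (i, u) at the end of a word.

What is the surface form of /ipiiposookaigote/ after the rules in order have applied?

Rule 1 (intervocalic voicing): /p/ is a voiceless stop between vowels /i/ and /i/, so it voices to [b]. /p/ is a voiceless stop between vowels /i/ and /o/, so it voices to [b]. /k/ is a voiceless stop between vowels /o/ and /a/, so it voices to [g]. /t/ is a voiceless stop between vowels /o/ and /e/, so it voices to [d]. /ipiiposookaigote/ → ibiibosoogaigode.
Rule 2 (regressive voicing assimilation): no segment meets the environment; /ibiibosoogaigode/ is unchanged.
Rule 3 (intervocalic spirantization): /b/ is a stop between vowels /i/ and /i/, so it spirantizes to the fricative [v]. /b/ is a stop between vowels /i/ and /o/, so it spirantizes to the fricative [v]. /d/ is a stop between vowels /o/ and /e/, so it spirantizes to the fricative [z]. /ibiibosoogaigode/ → iviivosoogaigoze.
Rule 4 (final vowel raising): /e/ is a mid vowel in word-final position, so it raises to [i]. /iviivosoogaigoze/ → iviivosoogaigozi.

iviivosoogaigozi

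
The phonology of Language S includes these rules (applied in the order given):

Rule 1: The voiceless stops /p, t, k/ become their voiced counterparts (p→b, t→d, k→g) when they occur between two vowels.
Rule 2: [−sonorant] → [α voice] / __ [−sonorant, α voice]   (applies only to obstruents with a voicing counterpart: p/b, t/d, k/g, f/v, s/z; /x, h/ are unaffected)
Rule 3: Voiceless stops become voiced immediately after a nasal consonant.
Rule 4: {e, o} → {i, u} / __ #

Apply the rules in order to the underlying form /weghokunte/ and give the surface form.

wekhogundi

Rule 1 (intervocalic voicing): /k/ is a voiceless stop between vowels /o/ and /u/, so it voices to [g]. /weghokunte/ → weghogunte.
Rule 2 (regressive voicing assimilation): /g/ precedes the voiceless obstruent /h/, so it devoices to [k] by assimilation. /weghogunte/ → wekhogunte.
Rule 3 (post-nasal voicing): /t/ is a voiceless stop immediately after the nasal /n/, so it voices to [d]. /wekhogunte/ → wekhogunde.
Rule 4 (final vowel raising): /e/ is a mid vowel in word-final position, so it raises to [i]. /wekhogunde/ → wekhogundi.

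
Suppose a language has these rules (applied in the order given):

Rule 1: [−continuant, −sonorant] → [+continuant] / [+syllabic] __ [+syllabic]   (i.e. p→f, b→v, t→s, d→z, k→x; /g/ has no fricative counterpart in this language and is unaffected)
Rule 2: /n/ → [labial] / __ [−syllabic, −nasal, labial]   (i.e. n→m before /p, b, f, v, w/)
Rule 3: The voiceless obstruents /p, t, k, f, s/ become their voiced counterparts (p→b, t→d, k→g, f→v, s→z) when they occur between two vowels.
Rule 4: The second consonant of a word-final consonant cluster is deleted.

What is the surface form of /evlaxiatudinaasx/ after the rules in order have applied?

evlaxiazuzinaas

Rule 1 (intervocalic spirantization): /t/ is a stop between vowels /a/ and /u/, so it spirantizes to the fricative [s]. /d/ is a stop between vowels /u/ and /i/, so it spirantizes to the fricative [z]. /evlaxiatudinaasx/ → evlaxiasuzinaasx.
Rule 2 (nasal place assimilation): no segment meets the environment; /evlaxiasuzinaasx/ is unchanged.
Rule 3 (intervocalic voicing): /s/ is a voiceless obstruent between vowels /a/ and /u/, so it voices to [z]. /evlaxiasuzinaasx/ → evlaxiazuzinaasx.
Rule 4 (final cluster simplification): /x/ is the second consonant of a word-final cluster /sx/, so it deletes. /evlaxiazuzinaasx/ → evlaxiazuzinaas.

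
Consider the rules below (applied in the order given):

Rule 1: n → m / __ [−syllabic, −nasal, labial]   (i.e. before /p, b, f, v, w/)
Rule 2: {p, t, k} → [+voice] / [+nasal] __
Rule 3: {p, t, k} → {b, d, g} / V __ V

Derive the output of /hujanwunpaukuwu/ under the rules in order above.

Rule 1 (nasal place assimilation): /n/ precedes the labial consonant /w/, so it assimilates in place to [m]. /n/ precedes the labial consonant /p/, so it assimilates in place to [m]. /hujanwunpaukuwu/ → hujamwumpaukuwu.
Rule 2 (post-nasal voicing): /p/ is a voiceless stop immediately after the nasal /m/, so it voices to [b]. /hujamwumpaukuwu/ → hujamwumbaukuwu.
Rule 3 (intervocalic voicing): /k/ is a voiceless stop between vowels /u/ and /u/, so it voices to [g]. /hujamwumbaukuwu/ → hujamwumbauguwu.

hujamwumbauguwu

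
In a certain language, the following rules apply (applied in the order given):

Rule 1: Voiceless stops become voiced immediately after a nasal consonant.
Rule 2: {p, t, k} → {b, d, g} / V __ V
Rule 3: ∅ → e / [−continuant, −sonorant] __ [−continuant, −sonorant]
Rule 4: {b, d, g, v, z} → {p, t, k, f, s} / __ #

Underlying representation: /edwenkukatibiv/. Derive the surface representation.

Rule 1 (post-nasal voicing): /k/ is a voiceless stop immediately after the nasal /n/, so it voices to [g]. /edwenkukatibiv/ → edwengukatibiv.
Rule 2 (intervocalic voicing): /k/ is a voiceless stop between vowels /u/ and /a/, so it voices to [g]. /t/ is a voiceless stop between vowels /a/ and /i/, so it voices to [d]. /edwengukatibiv/ → edwengugadibiv.
Rule 3 (stop-cluster e-epenthesis): no segment meets the environment; /edwengugadibiv/ is unchanged.
Rule 4 (final devoicing): /v/ is a voiced obstruent in word-final position, so it devoices to [f]. /edwengugadibiv/ → edwengugadibif.

edwengugadibif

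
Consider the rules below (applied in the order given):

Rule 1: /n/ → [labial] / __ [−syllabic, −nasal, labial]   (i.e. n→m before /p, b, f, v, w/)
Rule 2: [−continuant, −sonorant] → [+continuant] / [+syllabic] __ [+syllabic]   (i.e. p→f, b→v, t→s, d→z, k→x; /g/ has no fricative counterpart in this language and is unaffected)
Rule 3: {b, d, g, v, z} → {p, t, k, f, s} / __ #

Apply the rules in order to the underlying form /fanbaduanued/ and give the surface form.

fambazuanuet

Rule 1 (nasal place assimilation): /n/ precedes the labial consonant /b/, so it assimilates in place to [m]. /fanbaduanued/ → fambaduanued.
Rule 2 (intervocalic spirantization): /d/ is a stop between vowels /a/ and /u/, so it spirantizes to the fricative [z]. /fambaduanued/ → fambazuanued.
Rule 3 (final devoicing): /d/ is a voiced obstruent in word-final position, so it devoices to [t]. /fambazuanued/ → fambazuanuet.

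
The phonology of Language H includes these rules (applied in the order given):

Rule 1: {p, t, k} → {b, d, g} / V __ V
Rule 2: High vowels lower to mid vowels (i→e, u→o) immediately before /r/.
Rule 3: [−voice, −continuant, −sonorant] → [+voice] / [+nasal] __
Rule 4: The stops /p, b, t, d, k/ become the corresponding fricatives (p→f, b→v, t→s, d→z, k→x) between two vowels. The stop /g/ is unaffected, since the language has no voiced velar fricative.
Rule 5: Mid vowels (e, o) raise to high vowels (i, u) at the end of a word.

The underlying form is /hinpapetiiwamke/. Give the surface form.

Rule 1 (intervocalic voicing): /p/ is a voiceless stop between vowels /a/ and /e/, so it voices to [b]. /t/ is a voiceless stop between vowels /e/ and /i/, so it voices to [d]. /hinpapetiiwamke/ → hinpabediiwamke.
Rule 2 (pre-rhotic lowering): no segment meets the environment; /hinpabediiwamke/ is unchanged.
Rule 3 (post-nasal voicing): /p/ is a voiceless stop immediately after the nasal /n/, so it voices to [b]. /k/ is a voiceless stop immediately after the nasal /m/, so it voices to [g]. /hinpabediiwamke/ → hinbabediiwamge.
Rule 4 (intervocalic spirantization): /b/ is a stop between vowels /a/ and /e/, so it spirantizes to the fricative [v]. /d/ is a stop between vowels /e/ and /i/, so it spirantizes to the fricative [z]. /hinbabediiwamge/ → hinbaveziiwamge.
Rule 5 (final vowel raising): /e/ is a mid vowel in word-final position, so it raises to [i]. /hinbaveziiwamge/ → hinbaveziiwamgi.

hinbaveziiwamgi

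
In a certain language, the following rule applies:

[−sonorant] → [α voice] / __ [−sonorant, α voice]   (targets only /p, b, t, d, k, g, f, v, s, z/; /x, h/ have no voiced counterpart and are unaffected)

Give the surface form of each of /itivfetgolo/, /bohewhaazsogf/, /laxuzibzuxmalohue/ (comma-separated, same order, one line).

itiffedgolo, bohewhaassokf, laxuzibzuxmalohue

/itivfetgolo/: /v/ precedes the voiceless obstruent /f/, so it devoices to [f] by assimilation. /t/ precedes the voiced obstruent /g/, so it voices to [d] by assimilation. → [itiffedgolo].
/bohewhaazsogf/: /z/ precedes the voiceless obstruent /s/, so it devoices to [s] by assimilation. /g/ precedes the voiceless obstruent /f/, so it devoices to [k] by assimilation. → [bohewhaassokf].
/laxuzibzuxmalohue/: the rule's environment is not met; surfaces unchanged as [laxuzibzuxmalohue].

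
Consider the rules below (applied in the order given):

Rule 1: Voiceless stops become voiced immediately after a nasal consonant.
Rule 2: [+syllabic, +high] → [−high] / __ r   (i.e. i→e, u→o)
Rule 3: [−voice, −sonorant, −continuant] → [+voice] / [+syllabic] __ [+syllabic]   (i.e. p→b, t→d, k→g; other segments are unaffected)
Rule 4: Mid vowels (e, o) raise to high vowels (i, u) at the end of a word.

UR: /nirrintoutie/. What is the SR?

nerrindoudii

Rule 1 (post-nasal voicing): /t/ is a voiceless stop immediately after the nasal /n/, so it voices to [d]. /nirrintoutie/ → nirrindoutie.
Rule 2 (pre-rhotic lowering): /i/ is a high vowel immediately before /r/, so it lowers to [e]. /nirrindoutie/ → nerrindoutie.
Rule 3 (intervocalic voicing): /t/ is a voiceless stop between vowels /u/ and /i/, so it voices to [d]. /nerrindoutie/ → nerrindoudie.
Rule 4 (final vowel raising): /e/ is a mid vowel in word-final position, so it raises to [i]. /nerrindoudie/ → nerrindoudii.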